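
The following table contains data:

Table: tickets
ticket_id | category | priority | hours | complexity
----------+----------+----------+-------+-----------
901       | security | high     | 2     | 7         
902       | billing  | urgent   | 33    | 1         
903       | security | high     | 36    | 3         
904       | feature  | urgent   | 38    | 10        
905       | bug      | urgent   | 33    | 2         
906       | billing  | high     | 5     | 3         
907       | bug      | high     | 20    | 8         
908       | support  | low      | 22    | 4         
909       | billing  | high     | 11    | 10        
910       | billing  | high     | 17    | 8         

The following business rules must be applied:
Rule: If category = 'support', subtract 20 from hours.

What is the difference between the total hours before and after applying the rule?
20

Step 1: Original sum of hours = 217
Step 2: 1 records have category = 'support'
Step 3: Each affected record changes by -20
Step 4: Total change = 1 × -20 = -20
Step 5: New sum = 217 + -20 = 197
Step 6: Difference = |197 - 217| = 20
        (Sum decreased by 20)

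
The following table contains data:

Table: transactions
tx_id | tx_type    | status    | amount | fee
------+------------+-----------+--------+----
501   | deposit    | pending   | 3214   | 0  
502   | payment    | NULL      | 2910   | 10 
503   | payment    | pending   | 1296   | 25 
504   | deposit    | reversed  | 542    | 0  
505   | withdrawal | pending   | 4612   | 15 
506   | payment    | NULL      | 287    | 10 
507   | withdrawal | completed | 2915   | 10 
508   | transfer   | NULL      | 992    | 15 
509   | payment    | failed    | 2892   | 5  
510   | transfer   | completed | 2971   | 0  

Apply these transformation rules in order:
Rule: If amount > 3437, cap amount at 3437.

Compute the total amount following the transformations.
21456

Step 1: 1 records have amount > 3437
Step 2: These records originally summed to 4612
Step 3: After capping: 1 × 3437 = 3437
Step 4: Unaffected records sum: 18019
Step 5: Final sum = 3437 + 18019 = 21456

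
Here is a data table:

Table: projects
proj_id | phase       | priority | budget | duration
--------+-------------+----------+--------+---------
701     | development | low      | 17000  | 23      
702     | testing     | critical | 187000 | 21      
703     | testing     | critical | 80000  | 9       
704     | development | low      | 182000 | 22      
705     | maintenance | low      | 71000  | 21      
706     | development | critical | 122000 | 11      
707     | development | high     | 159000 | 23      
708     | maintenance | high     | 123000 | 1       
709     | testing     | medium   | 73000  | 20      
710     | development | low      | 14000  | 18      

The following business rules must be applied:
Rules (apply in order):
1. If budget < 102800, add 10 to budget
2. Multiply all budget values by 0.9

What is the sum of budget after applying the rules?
925245.0

Step 1: Apply Rule 1 - Add 10 to records with budget < 102800
  - 5 records affected: 255000 + (5 × 10) = 255050
  - Unaffected records: 773000
  - Sum after Rule 1: 1028050
Step 2: Apply Rule 2 - Multiply all by 0.9
  - 1028050 × 0.9 = 925245.0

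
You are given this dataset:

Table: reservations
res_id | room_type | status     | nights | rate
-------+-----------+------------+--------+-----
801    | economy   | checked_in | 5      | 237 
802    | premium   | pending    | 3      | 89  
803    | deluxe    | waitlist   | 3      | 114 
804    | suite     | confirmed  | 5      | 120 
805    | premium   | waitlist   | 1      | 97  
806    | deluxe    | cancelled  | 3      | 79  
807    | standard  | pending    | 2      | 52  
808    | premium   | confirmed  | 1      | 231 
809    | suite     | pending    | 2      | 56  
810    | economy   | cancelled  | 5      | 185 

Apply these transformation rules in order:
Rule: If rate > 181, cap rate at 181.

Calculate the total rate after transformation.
1150

Step 1: 3 records have rate > 181
Step 2: These records originally summed to 653
Step 3: After capping: 3 × 181 = 543
Step 4: Unaffected records sum: 607
Step 5: Final sum = 543 + 607 = 1150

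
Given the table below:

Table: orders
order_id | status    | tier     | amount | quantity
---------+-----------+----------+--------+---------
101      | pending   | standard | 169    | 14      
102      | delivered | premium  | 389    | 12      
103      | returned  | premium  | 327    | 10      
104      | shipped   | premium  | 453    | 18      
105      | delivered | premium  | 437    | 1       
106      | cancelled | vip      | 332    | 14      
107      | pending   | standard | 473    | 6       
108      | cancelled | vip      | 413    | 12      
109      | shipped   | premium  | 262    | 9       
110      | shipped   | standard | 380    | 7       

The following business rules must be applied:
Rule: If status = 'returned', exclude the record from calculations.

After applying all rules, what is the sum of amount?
3308

Step 1: Identify records where status = 'returned'
Step 2: The excluded records sum to 327
Step 3: Original total amount = 3635
Step 4: Remaining total = 3635 - 327 = 3308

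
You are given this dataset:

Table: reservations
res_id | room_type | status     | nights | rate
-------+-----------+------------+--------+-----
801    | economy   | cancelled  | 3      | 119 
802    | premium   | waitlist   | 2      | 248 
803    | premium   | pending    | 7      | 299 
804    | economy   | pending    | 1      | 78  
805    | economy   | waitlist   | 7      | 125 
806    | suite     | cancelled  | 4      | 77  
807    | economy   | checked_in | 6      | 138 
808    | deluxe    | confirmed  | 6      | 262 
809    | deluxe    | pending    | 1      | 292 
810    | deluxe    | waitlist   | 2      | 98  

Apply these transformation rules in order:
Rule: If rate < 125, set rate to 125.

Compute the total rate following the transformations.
1864

Step 1: 4 records have rate < 125
Step 2: These records originally summed to 372
Step 3: After setting to minimum: 4 × 125 = 500
Step 4: Unaffected records sum: 1364
Step 5: Final sum = 500 + 1364 = 1864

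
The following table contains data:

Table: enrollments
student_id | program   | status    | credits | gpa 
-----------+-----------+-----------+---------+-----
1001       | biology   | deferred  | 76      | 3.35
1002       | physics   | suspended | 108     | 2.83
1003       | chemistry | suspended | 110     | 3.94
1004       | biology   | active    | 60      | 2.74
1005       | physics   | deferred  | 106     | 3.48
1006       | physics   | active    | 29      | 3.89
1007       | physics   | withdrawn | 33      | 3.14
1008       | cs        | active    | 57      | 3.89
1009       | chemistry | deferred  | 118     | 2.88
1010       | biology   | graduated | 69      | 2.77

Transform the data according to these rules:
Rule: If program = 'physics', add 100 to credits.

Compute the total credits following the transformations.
1166

Step 1: Count records where program = 'physics': 4
Step 2: Total bonus added: 4 × 100 = 400
Step 3: Original sum of credits: 766
Step 4: Final sum = 766 + 400 = 1166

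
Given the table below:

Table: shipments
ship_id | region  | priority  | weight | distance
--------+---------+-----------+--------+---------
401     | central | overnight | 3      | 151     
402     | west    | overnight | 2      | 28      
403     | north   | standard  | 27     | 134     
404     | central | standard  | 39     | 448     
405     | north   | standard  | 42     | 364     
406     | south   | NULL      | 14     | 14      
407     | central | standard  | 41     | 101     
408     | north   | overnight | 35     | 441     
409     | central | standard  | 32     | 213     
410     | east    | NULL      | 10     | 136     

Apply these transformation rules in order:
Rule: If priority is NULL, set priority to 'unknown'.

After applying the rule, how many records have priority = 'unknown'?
2

Step 1: Count records where priority IS NULL
Step 2: Found 2 records with NULL priority
Step 3: These records will have priority set to 'unknown'
Step 4: Records already having priority = 'unknown': 0
Step 5: Answer: 2 + 0 = 2 records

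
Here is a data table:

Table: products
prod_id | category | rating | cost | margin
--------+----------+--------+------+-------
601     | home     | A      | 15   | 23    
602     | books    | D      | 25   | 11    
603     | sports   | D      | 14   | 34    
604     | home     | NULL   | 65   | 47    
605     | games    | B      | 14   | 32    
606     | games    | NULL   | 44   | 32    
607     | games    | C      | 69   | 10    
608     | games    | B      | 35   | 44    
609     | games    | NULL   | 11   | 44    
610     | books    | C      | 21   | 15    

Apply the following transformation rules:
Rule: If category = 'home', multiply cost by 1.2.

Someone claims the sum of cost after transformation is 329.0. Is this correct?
Yes, the result is correct.

Step 1: Calculate the correct sum after transformation
Step 2: Apply multiplier 1.2 to records where category = 'home'
Step 3: Correct result = 329.0
Step 4: Claimed result = 329.0
Step 5: 329.0 = 329.0 ✓
Conclusion: The claimed result is correct.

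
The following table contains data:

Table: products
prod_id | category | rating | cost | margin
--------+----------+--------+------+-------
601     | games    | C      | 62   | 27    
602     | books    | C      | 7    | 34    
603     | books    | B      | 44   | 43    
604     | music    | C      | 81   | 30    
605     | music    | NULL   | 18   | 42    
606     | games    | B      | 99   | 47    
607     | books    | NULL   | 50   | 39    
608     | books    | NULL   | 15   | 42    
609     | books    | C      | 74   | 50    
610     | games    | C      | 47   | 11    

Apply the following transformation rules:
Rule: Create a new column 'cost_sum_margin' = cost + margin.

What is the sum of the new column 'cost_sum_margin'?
862

Step 1: For each record, compute cost + margin
Example calculations:
  62 + 27 = 89
  7 + 34 = 41
  44 + 43 = 87
  ...
Step 2: Sum all derived values
Step 3: Total = 862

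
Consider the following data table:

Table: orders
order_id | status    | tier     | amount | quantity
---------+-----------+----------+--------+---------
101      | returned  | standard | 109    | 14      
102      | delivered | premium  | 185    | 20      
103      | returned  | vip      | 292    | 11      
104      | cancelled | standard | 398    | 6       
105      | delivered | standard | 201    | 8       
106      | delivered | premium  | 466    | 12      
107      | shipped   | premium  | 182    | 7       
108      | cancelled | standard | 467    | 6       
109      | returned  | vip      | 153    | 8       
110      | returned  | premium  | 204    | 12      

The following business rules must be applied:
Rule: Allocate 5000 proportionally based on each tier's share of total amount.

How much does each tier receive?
premium: 1951.45, standard: 2211.14, vip: 837.41

Step 1: Calculate total amount = 2657
Step 2: Calculate each tier's proportion:
  premium: 1037/2657 = 39.03% → 1951.45
  standard: 1175/2657 = 44.22% → 2211.14
  vip: 445/2657 = 16.75% → 837.41
Step 3: Verify: sum of allocations ≈ 5000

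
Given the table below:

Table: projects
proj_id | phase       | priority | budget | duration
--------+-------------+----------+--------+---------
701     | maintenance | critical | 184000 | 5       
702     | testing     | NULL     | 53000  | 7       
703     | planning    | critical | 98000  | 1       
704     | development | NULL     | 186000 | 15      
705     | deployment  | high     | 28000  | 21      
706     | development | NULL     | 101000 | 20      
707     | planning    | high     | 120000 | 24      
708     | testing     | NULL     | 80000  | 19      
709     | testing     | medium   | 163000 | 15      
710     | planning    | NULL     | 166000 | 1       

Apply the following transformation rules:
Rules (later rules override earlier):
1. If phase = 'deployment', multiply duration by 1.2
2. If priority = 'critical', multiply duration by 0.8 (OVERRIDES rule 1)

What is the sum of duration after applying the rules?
131.0

Step 1: Rule 2 takes priority for records with priority = 'critical'
  - 2 records: 6 × 0.8 = 4.8
Step 2: Rule 1 applies to remaining records with phase = 'deployment'
  - 1 records: 21 × 1.2 = 25.2
Step 3: Other records unchanged: 101
Step 4: Final sum = 4.8 + 25.2 + 101 = 131.0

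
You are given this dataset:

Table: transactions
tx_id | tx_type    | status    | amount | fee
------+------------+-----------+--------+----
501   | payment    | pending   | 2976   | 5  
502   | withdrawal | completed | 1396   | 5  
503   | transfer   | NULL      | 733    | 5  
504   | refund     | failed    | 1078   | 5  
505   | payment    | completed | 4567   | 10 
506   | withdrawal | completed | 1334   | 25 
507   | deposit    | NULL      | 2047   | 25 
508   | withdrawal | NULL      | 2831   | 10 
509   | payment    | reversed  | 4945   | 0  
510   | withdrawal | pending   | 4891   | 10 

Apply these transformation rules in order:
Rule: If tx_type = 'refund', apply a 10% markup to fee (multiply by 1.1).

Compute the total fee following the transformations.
100.5

Step 1: Records with tx_type = 'refund' have total fee = 5
Step 2: Apply multiplier: 5 × 1.1 = 5.5
Step 3: Other records total: 95
Step 4: Final sum = 5.5 + 95 = 100.5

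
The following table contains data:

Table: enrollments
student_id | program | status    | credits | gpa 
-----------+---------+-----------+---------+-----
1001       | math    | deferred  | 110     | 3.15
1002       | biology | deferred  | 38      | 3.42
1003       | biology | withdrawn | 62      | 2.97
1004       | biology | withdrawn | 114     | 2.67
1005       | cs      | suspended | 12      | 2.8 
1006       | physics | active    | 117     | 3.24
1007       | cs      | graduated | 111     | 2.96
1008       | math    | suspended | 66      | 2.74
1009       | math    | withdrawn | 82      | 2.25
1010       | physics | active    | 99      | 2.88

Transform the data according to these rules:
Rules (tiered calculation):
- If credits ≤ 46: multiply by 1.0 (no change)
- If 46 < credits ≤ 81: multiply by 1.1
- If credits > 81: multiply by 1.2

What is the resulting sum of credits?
950.4

Step 1: Tier 1 (credits ≤ 46): 2 records, sum = 50 × 1.0 = 50.0
Step 2: Tier 2 (46 < credits ≤ 81): 2 records, sum = 128 × 1.1 = 140.8
Step 3: Tier 3 (credits > 81): 6 records, sum = 633 × 1.2 = 759.6
Step 4: Final sum = 50.0 + 140.8 + 759.6 = 950.4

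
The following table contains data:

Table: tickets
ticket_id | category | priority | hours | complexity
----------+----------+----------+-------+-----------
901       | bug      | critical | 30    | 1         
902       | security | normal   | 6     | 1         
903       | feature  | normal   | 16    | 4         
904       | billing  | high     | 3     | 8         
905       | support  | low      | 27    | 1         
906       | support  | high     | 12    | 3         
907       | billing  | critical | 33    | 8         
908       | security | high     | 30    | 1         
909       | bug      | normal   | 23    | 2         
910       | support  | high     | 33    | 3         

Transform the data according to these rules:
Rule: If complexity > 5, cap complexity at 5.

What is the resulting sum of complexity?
26

Step 1: 2 records have complexity > 5
Step 2: These records originally summed to 16
Step 3: After capping: 2 × 5 = 10
Step 4: Unaffected records sum: 16
Step 5: Final sum = 10 + 16 = 26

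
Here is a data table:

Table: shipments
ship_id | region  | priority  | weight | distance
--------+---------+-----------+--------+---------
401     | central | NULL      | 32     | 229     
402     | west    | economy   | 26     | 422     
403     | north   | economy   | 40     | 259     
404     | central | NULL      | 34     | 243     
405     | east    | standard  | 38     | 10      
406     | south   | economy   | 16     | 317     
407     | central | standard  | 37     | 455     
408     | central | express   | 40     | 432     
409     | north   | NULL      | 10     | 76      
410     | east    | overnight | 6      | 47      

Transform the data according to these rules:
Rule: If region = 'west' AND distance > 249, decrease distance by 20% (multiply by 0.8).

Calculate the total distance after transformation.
2405.6

Step 1: Find records where region = 'west' AND distance > 249
Step 2: 1 records match, summing to 422
Step 3: After multiplier: 422 × 0.8 = 337.6
Step 4: Unaffected records sum: 2068
Step 5: Final sum = 337.6 + 2068 = 2405.6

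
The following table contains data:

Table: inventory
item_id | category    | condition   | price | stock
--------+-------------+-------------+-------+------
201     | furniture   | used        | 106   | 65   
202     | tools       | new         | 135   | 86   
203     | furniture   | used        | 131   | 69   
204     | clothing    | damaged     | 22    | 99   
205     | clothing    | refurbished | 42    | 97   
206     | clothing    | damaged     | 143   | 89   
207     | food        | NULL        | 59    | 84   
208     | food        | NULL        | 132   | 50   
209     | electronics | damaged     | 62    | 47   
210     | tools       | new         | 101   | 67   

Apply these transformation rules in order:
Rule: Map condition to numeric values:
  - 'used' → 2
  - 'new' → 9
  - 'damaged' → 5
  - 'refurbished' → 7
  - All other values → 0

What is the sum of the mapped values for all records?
44

Step 1: Apply mapping to each record
Step 2: Count by status:
  'used': 2 records × 2 = 4
  'new': 2 records × 9 = 18
  'damaged': 3 records × 5 = 15
  'refurbished': 1 records × 7 = 7
Step 3: Sum all mapped values = 44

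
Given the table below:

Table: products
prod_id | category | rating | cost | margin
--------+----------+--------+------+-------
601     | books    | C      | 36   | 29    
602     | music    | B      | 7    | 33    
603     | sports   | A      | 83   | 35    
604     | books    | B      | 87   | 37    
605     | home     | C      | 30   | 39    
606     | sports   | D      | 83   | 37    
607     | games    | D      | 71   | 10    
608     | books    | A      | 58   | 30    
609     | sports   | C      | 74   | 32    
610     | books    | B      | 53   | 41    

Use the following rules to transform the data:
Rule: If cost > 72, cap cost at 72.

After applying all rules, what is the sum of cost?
543

Step 1: 4 records have cost > 72
Step 2: These records originally summed to 327
Step 3: After capping: 4 × 72 = 288
Step 4: Unaffected records sum: 255
Step 5: Final sum = 288 + 255 = 543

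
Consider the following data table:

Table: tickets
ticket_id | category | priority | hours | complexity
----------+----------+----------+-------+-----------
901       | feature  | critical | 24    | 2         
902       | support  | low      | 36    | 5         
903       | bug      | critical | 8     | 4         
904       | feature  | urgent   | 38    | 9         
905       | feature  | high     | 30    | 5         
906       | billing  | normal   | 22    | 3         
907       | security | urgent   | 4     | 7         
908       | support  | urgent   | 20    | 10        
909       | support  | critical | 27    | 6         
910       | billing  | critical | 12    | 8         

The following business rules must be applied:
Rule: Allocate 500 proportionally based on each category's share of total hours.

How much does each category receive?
billing: 76.92, bug: 18.1, feature: 208.14, security: 9.05, support: 187.78

Step 1: Calculate total hours = 221
Step 2: Calculate each category's proportion:
  billing: 34/221 = 15.38% → 76.92
  bug: 8/221 = 3.62% → 18.1
  feature: 92/221 = 41.63% → 208.14
  security: 4/221 = 1.81% → 9.05
  support: 83/221 = 37.56% → 187.78
Step 3: Verify: sum of allocations ≈ 500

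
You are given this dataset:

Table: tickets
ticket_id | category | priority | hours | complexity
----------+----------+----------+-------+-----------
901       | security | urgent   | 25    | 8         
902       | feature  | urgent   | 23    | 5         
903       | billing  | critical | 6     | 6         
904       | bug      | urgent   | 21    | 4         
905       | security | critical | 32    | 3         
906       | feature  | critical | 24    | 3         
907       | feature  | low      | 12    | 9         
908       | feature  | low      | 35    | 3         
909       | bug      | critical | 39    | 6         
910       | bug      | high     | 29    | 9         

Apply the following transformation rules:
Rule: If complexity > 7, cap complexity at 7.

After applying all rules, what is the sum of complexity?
51

Step 1: 3 records have complexity > 7
Step 2: These records originally summed to 26
Step 3: After capping: 3 × 7 = 21
Step 4: Unaffected records sum: 30
Step 5: Final sum = 21 + 30 = 51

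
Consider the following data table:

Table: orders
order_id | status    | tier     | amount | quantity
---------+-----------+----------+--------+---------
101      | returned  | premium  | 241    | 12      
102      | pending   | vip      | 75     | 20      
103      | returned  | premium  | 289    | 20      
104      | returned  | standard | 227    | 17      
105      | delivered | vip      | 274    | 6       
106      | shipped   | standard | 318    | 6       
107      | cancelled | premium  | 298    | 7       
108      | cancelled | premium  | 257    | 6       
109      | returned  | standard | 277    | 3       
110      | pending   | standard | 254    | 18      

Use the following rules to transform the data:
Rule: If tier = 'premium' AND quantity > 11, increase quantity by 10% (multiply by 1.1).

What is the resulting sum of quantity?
118.2

Step 1: Find records where tier = 'premium' AND quantity > 11
Step 2: 2 records match, summing to 32
Step 3: After multiplier: 32 × 1.1 = 35.2
Step 4: Unaffected records sum: 83
Step 5: Final sum = 35.2 + 83 = 118.2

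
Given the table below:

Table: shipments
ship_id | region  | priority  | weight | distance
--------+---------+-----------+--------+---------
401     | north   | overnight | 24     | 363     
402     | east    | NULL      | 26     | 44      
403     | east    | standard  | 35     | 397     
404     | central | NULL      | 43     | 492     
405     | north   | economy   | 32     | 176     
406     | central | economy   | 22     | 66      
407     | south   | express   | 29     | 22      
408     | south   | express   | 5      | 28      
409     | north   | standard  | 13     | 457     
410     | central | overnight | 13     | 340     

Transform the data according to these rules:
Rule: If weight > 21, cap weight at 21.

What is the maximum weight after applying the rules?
21

Step 1: Original maximum weight = 43
Step 2: Apply cap at 21
Step 3: 7 records had weight > 21 and were capped
Step 4: Maximum after transformation = 21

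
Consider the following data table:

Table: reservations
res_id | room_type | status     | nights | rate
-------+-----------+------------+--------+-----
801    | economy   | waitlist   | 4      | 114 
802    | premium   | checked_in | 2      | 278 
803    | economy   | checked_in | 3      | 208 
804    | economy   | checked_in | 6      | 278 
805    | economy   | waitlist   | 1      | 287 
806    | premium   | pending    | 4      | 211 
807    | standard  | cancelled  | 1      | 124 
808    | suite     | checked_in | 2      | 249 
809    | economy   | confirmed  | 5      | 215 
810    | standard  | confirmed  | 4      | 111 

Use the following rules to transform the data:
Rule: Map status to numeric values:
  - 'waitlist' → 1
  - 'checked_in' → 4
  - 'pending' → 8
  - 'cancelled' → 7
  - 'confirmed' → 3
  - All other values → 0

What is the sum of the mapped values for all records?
39

Step 1: Apply mapping to each record
Step 2: Count by status:
  'waitlist': 2 records × 1 = 2
  'checked_in': 4 records × 4 = 16
  'pending': 1 records × 8 = 8
  'cancelled': 1 records × 7 = 7
  'confirmed': 2 records × 3 = 6
Step 3: Sum all mapped values = 39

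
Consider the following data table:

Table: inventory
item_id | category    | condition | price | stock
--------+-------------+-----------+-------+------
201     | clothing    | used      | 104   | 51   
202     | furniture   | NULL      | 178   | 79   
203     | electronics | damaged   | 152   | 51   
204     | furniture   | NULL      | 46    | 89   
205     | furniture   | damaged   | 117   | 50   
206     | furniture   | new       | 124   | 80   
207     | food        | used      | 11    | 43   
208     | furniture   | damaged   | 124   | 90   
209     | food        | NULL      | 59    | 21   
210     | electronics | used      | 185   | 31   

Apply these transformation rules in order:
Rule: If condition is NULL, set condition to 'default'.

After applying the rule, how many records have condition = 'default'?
3

Step 1: Count records where condition IS NULL
Step 2: Found 3 records with NULL condition
Step 3: These records will have condition set to 'default'
Step 4: Records already having condition = 'default': 0
Step 5: Answer: 3 + 0 = 3 records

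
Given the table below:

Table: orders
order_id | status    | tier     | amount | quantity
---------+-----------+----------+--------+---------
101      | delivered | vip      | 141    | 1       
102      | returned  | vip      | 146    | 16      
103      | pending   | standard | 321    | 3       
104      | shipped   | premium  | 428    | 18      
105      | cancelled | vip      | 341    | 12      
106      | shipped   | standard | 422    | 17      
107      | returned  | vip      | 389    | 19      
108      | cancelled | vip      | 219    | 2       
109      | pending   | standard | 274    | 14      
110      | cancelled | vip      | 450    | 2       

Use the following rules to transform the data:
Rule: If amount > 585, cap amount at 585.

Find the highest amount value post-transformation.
450

Step 1: Original maximum amount = 450
Step 2: Check cap of 585 against maximum
Step 3: No records exceed the cap (max 450 <= cap 585), so no capping applies
Step 4: Maximum after transformation = 450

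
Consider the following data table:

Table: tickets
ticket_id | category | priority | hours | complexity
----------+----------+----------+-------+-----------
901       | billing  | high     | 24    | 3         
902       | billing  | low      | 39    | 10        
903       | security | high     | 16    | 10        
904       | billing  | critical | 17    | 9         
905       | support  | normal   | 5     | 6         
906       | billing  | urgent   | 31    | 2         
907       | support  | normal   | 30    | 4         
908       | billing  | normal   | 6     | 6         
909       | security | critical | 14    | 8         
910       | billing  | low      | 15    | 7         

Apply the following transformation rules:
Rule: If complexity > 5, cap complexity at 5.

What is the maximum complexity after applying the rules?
5

Step 1: Original maximum complexity = 10
Step 2: Apply cap at 5
Step 3: 7 records had complexity > 5 and were capped
Step 4: Maximum after transformation = 5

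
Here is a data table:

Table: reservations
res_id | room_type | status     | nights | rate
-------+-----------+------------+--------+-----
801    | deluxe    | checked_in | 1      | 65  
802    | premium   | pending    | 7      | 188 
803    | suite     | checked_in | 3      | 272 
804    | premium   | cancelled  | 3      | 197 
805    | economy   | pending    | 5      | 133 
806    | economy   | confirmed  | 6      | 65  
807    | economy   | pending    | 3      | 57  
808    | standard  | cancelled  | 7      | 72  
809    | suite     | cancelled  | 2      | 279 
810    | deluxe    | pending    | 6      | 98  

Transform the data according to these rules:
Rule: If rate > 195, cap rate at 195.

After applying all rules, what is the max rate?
195

Step 1: Original maximum rate = 279
Step 2: Apply cap at 195
Step 3: 3 records had rate > 195 and were capped
Step 4: Maximum after transformation = 195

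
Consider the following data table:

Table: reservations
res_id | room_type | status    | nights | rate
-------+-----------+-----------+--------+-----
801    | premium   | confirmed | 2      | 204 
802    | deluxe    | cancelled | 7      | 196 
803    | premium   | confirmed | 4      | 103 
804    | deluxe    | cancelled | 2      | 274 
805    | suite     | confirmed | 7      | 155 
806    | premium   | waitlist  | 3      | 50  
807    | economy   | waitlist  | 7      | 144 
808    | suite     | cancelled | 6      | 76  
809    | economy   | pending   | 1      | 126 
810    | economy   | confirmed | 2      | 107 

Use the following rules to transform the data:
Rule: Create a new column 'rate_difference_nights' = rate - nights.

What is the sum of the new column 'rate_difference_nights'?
1394

Step 1: For each record, compute rate - nights
Example calculations:
  204 - 2 = 202
  196 - 7 = 189
  103 - 4 = 99
  ...
Step 2: Sum all derived values
Step 3: Total = 1394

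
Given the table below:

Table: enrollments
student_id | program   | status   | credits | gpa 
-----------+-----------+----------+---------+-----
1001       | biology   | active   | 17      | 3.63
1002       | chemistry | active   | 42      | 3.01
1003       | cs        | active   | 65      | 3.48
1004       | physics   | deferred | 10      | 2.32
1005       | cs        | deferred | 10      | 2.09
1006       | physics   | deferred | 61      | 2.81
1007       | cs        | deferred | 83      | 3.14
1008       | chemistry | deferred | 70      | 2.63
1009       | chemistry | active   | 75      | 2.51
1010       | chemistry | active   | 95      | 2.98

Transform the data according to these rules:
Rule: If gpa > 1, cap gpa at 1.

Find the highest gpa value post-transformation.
1

Step 1: Original maximum gpa = 3.63
Step 2: Apply cap at 1
Step 3: 10 records had gpa > 1 and were capped
Step 4: Maximum after transformation = 1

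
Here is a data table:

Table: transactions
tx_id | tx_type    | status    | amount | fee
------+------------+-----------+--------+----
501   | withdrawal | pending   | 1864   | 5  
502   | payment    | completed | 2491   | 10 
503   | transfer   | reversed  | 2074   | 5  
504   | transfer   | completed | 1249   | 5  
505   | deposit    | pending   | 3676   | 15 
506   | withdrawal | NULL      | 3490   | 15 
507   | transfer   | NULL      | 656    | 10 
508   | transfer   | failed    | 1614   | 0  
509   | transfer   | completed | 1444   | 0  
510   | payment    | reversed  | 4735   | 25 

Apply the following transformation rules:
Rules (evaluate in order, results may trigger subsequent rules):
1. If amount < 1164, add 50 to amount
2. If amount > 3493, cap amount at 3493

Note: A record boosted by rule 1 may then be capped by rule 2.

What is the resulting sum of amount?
21918

Step 1: Apply rule 1 to records with amount < 1164
  - 1 records get bonus of 50
  - Of these, 0 records then exceed 3493 and get capped
Step 2: Apply rule 2 to records with amount > 3493
  - 2 records (original) are capped
Step 3: Calculate final sum = 21918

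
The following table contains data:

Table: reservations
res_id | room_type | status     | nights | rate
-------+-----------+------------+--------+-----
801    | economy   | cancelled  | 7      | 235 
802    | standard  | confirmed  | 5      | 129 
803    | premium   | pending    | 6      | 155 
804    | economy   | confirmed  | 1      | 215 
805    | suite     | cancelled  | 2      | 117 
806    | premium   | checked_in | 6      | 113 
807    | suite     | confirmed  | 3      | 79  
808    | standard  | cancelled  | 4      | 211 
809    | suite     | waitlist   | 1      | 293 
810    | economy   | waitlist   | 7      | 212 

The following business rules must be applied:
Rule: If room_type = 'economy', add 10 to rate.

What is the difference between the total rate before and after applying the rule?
30

Step 1: Original sum of rate = 1759
Step 2: 3 records have room_type = 'economy'
Step 3: Each affected record changes by 10
Step 4: Total change = 3 × 10 = 30
Step 5: New sum = 1759 + 30 = 1789
Step 6: Difference = |1789 - 1759| = 30
        (Sum increased by 30)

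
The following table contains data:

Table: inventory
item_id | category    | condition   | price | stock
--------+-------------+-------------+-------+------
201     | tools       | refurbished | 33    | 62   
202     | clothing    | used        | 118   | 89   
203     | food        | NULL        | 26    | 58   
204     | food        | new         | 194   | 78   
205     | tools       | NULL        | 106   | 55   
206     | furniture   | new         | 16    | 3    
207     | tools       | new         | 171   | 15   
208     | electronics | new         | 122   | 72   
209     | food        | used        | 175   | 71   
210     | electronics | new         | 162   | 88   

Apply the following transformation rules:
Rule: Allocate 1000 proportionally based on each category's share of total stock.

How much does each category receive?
clothing: 150.59, electronics: 270.73, food: 350.25, furniture: 5.08, tools: 223.35

Step 1: Calculate total stock = 591
Step 2: Calculate each category's proportion:
  clothing: 89/591 = 15.06% → 150.59
  electronics: 160/591 = 27.07% → 270.73
  food: 207/591 = 35.03% → 350.25
  furniture: 3/591 = 0.51% → 5.08
  tools: 132/591 = 22.34% → 223.35
Step 3: Verify: sum of allocations ≈ 1000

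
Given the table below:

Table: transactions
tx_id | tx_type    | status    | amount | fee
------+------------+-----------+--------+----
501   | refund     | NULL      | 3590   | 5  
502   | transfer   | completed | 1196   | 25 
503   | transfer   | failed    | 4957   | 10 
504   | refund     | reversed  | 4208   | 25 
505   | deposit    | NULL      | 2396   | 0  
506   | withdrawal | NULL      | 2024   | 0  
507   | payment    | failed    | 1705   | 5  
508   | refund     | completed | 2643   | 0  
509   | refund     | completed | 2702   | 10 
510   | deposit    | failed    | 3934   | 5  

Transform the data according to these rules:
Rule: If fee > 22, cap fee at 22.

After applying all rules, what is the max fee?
22

Step 1: Original maximum fee = 25
Step 2: Apply cap at 22
Step 3: 2 records had fee > 22 and were capped
Step 4: Maximum after transformation = 22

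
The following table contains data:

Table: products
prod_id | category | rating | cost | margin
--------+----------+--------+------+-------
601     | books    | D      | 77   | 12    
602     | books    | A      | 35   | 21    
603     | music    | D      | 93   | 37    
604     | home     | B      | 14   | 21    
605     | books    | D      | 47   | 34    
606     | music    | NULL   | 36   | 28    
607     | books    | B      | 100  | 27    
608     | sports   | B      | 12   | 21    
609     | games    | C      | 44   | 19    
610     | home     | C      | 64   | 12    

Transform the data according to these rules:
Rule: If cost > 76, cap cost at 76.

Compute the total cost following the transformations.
480

Step 1: 3 records have cost > 76
Step 2: These records originally summed to 270
Step 3: After capping: 3 × 76 = 228
Step 4: Unaffected records sum: 252
Step 5: Final sum = 228 + 252 = 480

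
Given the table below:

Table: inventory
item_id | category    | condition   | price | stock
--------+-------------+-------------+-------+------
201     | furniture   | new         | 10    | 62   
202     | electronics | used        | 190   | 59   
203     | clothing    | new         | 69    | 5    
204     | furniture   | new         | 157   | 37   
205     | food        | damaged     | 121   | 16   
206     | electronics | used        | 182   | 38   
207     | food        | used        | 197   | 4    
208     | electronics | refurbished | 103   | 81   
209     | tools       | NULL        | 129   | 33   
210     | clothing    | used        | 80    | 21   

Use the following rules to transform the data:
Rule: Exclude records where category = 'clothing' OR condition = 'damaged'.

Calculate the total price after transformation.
968

Step 1: Find records where category = 'clothing' OR condition = 'damaged'
Step 2: 3 records match, summing to 270
Step 3: Original sum: 1238
Step 4: Remaining sum = 1238 - 270 = 968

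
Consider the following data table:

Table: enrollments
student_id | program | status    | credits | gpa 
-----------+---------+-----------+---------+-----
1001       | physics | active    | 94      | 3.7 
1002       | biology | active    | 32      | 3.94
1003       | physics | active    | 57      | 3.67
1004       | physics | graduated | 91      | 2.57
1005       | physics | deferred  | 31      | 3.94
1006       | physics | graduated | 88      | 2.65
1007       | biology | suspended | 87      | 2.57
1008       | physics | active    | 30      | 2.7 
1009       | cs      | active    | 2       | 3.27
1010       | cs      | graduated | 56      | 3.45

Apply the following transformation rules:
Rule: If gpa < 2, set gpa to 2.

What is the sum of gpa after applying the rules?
32.46

Step 1: 0 records have gpa < 2
Step 2: These records originally summed to 0
Step 3: After setting to minimum: 0 × 2 = 0
Step 4: Unaffected records sum: 32.46
Step 5: Final sum = 0 + 32.46 = 32.46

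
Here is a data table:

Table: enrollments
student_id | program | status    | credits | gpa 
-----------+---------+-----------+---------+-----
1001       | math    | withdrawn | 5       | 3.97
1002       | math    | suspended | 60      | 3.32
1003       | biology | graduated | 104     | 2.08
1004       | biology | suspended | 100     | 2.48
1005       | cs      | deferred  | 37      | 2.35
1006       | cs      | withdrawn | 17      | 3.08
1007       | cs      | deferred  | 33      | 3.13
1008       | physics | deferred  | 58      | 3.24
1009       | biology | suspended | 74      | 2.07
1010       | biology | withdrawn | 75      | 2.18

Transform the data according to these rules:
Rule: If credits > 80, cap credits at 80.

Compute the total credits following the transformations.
519

Step 1: 2 records have credits > 80
Step 2: These records originally summed to 204
Step 3: After capping: 2 × 80 = 160
Step 4: Unaffected records sum: 359
Step 5: Final sum = 160 + 359 = 519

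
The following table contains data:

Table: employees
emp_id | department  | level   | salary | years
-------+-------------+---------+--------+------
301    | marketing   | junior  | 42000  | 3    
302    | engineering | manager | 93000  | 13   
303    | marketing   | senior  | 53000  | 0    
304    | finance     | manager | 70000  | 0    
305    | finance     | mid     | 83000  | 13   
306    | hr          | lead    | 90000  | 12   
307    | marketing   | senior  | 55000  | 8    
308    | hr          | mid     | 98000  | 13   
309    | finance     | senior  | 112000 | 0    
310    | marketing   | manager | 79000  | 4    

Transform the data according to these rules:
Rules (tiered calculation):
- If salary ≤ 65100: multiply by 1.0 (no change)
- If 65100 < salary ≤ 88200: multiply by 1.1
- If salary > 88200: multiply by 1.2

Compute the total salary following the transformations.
876800.0

Step 1: Tier 1 (salary ≤ 65100): 3 records, sum = 150000 × 1.0 = 150000.0
Step 2: Tier 2 (65100 < salary ≤ 88200): 3 records, sum = 232000 × 1.1 = 255200.0
Step 3: Tier 3 (salary > 88200): 4 records, sum = 393000 × 1.2 = 471600.0
Step 4: Final sum = 150000.0 + 255200.0 + 471600.0 = 876800.0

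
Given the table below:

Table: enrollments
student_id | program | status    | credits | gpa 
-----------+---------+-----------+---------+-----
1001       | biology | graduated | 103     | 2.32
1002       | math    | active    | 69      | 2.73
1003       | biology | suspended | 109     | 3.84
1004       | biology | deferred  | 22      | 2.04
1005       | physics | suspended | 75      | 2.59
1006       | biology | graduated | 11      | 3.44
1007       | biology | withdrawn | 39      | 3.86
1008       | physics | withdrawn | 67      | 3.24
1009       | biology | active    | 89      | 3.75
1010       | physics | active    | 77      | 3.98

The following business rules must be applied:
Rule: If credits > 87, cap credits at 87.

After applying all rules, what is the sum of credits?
621

Step 1: 3 records have credits > 87
Step 2: These records originally summed to 301
Step 3: After capping: 3 × 87 = 261
Step 4: Unaffected records sum: 360
Step 5: Final sum = 261 + 360 = 621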